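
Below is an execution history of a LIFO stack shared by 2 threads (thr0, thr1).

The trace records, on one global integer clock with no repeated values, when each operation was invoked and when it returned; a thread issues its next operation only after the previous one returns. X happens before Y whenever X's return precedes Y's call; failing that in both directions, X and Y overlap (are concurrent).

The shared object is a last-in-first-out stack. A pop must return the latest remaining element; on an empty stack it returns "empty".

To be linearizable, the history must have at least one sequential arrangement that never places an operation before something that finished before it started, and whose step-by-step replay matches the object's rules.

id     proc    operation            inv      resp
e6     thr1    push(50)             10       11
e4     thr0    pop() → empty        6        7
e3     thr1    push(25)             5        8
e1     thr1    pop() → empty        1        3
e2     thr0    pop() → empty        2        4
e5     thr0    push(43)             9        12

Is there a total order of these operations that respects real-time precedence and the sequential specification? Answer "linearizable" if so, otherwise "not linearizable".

a witness: e1, e2, e4, e3, e5, e6
step 1: e1 pop() → empty — stack <>
step 2: e2 pop() → empty — stack <>
step 3: e4 pop() → empty — stack <>
step 4: e3 push(25) — stack <25>
step 5: e5 push(43) — stack <25,43>
step 6: e6 push(50) — stack <25,43,50>

linearizable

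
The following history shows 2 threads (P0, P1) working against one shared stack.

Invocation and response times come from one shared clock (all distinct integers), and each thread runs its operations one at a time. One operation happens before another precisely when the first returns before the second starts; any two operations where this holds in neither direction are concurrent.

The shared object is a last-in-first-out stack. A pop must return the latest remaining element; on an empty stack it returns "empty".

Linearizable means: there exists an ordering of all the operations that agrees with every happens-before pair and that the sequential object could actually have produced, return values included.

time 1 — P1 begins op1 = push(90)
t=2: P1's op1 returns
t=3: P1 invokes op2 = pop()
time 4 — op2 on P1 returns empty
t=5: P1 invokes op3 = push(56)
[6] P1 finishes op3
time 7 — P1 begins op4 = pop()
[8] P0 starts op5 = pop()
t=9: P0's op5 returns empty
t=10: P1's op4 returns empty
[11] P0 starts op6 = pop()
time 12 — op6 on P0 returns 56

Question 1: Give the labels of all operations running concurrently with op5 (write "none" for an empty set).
op5 spans [8,9]: anything still running between times 8 and 9 counts as concurrent
op1 [1,2]: before
op2 [3,4]: before
op3 [5,6]: before
op4 [7,10]: concurrent
op6 [11,12]: after

op4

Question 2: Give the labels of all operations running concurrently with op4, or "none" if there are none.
op4 spans [7,10]; an op avoiding the whole window 7..10 is ordered, any other is concurrent
op1 [1,2]: before
op2 [3,4]: before
op3 [5,6]: before
op5 [8,9]: concurrent
op6 [11,12]: after

op5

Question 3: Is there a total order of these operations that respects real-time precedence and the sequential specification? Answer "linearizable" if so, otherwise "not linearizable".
prefix check: 1..3 passes, 1..4 fails once op2's time-4 response joins
one real-time candidate order over the 2 completed operations — the stack replay rejects it
sample order op1, op2 stalls at step 2 — op2 pop() → empty has no legal effect

not linearizable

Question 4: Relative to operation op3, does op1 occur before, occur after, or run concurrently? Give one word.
op1 spans [1,2], op3 spans [5,6]
resp(op1)=2 < inv(op3)=5

before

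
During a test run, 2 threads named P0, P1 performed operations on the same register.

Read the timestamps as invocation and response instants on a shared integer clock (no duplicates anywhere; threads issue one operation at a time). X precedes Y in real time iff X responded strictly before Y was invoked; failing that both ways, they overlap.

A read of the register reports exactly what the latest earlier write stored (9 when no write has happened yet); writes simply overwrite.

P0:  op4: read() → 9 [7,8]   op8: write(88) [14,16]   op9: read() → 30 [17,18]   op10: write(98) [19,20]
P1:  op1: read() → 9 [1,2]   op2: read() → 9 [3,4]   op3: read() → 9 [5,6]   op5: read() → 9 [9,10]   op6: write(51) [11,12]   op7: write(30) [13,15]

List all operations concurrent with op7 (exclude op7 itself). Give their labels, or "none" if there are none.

op7 spans [13,15]; an op avoiding the whole window 13..15 is ordered, any other is concurrent
op1 [1,2]: before
op2 [3,4]: before
op3 [5,6]: before
op4 [7,8]: before
op5 [9,10]: before
op6 [11,12]: before
op8 [14,16]: concurrent
op9 [17,18]: after
op10 [19,20]: after

op8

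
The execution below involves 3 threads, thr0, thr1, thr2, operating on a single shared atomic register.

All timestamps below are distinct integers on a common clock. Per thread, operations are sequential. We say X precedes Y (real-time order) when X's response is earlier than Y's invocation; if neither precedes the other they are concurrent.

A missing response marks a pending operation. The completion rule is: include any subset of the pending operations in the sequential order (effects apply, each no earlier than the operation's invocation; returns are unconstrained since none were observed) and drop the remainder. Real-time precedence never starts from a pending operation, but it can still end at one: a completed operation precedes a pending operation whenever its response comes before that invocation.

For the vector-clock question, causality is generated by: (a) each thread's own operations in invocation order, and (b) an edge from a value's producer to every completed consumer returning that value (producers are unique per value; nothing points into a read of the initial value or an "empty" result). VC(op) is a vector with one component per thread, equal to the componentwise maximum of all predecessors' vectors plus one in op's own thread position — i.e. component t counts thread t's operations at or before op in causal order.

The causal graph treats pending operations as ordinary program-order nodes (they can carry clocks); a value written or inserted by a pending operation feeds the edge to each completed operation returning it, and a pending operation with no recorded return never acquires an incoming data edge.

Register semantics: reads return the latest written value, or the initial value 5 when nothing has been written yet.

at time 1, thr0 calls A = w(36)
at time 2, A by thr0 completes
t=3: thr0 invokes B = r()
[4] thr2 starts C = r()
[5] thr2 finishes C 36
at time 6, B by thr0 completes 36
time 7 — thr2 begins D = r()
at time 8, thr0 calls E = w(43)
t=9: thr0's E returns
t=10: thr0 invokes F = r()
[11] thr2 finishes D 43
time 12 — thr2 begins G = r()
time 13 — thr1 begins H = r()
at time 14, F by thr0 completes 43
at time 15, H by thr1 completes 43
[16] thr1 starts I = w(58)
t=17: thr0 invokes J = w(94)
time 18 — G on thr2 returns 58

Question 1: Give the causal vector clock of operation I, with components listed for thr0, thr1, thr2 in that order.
Answer: (3, 2, 0)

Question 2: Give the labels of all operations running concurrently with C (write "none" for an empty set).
Answer: B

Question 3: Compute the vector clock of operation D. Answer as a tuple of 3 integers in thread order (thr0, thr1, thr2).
Answer: (3, 0, 2)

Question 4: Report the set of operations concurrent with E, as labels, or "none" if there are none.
Answer: D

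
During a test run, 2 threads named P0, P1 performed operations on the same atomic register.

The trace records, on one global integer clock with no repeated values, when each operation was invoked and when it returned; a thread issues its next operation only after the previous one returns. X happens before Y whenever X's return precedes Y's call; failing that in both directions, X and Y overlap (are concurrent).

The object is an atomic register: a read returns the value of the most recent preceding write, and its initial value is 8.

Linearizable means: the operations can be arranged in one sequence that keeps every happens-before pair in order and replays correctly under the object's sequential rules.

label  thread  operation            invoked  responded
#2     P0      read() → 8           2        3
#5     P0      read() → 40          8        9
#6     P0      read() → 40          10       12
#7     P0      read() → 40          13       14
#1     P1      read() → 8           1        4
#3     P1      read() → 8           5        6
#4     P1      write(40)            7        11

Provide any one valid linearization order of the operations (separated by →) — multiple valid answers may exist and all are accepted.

#1 → #2 → #3 → #4 → #5 → #6 → #7

1. #1 read() → 8, leaving value 8
2. #2 read() → 8, leaving value 8
3. #3 read() → 8, leaving value 8
4. #4 write(40), leaving value 40
5. #5 read() → 40, leaving value 40
6. #6 read() → 40, leaving value 40
7. #7 read() → 40, leaving value 40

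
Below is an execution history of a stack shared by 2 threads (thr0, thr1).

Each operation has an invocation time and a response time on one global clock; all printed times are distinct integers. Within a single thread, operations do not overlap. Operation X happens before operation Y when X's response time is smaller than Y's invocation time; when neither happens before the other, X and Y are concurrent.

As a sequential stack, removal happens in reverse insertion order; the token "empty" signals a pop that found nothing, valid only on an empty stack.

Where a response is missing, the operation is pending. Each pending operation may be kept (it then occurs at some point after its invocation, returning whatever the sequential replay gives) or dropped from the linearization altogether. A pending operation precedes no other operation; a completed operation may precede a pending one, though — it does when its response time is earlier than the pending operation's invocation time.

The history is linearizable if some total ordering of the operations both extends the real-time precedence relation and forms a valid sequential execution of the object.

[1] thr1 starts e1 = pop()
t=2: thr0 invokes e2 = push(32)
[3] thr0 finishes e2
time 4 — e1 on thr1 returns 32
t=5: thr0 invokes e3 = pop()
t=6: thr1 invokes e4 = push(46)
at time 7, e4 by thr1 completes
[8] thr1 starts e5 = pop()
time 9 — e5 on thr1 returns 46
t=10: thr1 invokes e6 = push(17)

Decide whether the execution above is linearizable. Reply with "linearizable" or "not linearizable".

linearizable

one valid linearization: e2, e1, e3, e4, e5
after step 1 (e2 push(32)): stack <32>
after step 2 (e1 pop() → 32): stack <>
after step 3 (e3 pop() (pending, included)): stack <>
after step 4 (e4 push(46)): stack <46>
after step 5 (e5 pop() → 46): stack <>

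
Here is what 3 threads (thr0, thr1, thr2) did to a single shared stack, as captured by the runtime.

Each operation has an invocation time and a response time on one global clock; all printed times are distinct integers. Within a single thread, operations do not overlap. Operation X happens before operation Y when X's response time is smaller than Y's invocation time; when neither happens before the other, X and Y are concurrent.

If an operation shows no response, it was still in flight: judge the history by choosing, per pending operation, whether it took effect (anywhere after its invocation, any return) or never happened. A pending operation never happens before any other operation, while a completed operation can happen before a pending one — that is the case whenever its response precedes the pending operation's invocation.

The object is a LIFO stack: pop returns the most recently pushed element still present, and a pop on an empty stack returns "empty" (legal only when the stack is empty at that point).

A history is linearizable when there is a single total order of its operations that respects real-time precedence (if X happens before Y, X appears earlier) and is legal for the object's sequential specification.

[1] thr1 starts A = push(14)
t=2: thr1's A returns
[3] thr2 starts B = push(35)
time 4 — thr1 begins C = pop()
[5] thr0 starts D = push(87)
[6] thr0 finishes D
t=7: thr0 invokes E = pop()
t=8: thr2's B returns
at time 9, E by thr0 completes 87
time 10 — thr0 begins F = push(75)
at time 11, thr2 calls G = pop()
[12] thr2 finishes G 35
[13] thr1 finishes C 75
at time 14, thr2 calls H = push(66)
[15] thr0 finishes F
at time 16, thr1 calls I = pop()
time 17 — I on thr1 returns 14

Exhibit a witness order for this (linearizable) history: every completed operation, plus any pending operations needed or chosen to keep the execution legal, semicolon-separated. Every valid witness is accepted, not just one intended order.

step 1: A push(14) — stack <14>
step 2: B push(35) — stack <14,35>
step 3: D push(87) — stack <14,35,87>
step 4: E pop() → 87 — stack <14,35>
step 5: F push(75) — stack <14,35,75>
step 6: C pop() → 75 — stack <14,35>
step 7: G pop() → 35 — stack <14>
step 8: I pop() → 14 — stack <>

A; B; D; E; F; C; G; I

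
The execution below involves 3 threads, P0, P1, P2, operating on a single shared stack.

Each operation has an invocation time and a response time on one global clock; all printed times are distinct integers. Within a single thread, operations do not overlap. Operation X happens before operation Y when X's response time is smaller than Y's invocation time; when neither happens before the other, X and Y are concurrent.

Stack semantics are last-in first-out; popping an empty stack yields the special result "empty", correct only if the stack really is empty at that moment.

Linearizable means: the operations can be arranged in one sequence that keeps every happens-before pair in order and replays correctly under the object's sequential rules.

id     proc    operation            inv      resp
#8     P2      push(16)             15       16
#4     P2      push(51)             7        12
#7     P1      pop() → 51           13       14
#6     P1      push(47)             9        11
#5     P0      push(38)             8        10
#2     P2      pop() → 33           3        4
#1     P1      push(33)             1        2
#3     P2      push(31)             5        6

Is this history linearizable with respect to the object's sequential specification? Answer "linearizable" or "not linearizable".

one valid linearization: #1, #2, #3, #5, #6, #4, #7, #8
after step 1 (#1 push(33)): stack <33>
after step 2 (#2 pop() → 33): stack <>
after step 3 (#3 push(31)): stack <31>
after step 4 (#5 push(38)): stack <31,38>
after step 5 (#6 push(47)): stack <31,38,47>
after step 6 (#4 push(51)): stack <31,38,47,51>
after step 7 (#7 pop() → 51): stack <31,38,47>
after step 8 (#8 push(16)): stack <31,38,47,16>

linearizable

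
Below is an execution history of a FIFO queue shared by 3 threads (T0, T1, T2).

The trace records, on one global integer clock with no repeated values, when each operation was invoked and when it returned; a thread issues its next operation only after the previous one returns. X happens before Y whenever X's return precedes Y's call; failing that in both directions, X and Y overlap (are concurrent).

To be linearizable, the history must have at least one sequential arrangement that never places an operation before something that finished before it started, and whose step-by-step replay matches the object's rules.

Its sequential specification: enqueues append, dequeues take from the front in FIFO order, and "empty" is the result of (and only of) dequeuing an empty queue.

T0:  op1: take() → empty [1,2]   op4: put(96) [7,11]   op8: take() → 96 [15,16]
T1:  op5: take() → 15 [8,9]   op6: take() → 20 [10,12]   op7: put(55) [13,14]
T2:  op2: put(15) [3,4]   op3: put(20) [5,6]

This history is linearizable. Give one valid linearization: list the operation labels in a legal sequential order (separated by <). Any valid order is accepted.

after step 1 (op1 take() → empty): queue <>
after step 2 (op2 put(15)): queue <15>
after step 3 (op3 put(20)): queue <15,20>
after step 4 (op4 put(96)): queue <15,20,96>
after step 5 (op5 take() → 15): queue <20,96>
after step 6 (op6 take() → 20): queue <96>
after step 7 (op7 put(55)): queue <96,55>
after step 8 (op8 take() → 96): queue <55>

op1 < op2 < op3 < op4 < op5 < op6 < op7 < op8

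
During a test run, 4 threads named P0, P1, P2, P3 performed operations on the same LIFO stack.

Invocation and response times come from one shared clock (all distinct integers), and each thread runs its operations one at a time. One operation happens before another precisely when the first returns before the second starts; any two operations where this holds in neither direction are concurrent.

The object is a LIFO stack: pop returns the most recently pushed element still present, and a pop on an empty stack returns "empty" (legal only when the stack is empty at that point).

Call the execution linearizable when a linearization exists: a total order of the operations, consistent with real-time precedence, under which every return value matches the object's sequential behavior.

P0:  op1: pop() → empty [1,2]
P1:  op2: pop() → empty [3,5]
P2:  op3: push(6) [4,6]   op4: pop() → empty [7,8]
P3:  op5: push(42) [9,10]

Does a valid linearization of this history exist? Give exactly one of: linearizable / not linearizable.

the violation lands at event 8, op4's response at time 8: events 1..7 linearize, events 1..8 do not
real-time-consistent orders of the 4 completed operations: 2 — all fail the LIFO stack replay
sample order op1, op2, op3, op4 stalls at step 4 — op4 pop() → empty has no legal effect
sample order op1, op3, op2, op4 stalls at step 3 — op2 pop() → empty has no legal effect

not linearizable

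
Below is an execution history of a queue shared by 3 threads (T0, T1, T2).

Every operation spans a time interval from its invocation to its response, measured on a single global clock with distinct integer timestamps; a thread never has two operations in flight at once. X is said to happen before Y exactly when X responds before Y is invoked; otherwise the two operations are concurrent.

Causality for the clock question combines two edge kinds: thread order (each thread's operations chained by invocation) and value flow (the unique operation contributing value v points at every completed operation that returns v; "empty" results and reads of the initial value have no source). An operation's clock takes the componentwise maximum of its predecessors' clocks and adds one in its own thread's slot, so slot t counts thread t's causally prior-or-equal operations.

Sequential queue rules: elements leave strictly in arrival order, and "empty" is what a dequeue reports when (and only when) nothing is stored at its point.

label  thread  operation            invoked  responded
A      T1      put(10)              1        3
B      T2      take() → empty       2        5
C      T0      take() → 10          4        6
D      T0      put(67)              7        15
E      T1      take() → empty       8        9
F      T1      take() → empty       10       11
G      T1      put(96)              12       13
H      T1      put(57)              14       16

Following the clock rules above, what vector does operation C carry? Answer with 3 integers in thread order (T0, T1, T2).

(1, 1, 0)

B, invoked 2, has no incoming edges; only T2's bump applies → (0, 0, 1)
A, invoked 1, has no incoming edges; only T1's bump applies → (0, 1, 0)
E, invoked 8, takes VC(A)=(0, 1, 0) under max, adds 1 for T1 → (0, 2, 0)
C, invoked 4, takes VC(A)=(0, 1, 0) under max, adds 1 for T0 → (1, 1, 0)
F, invoked 10, takes VC(E)=(0, 2, 0) under max, adds 1 for T1 → (0, 3, 0)
D, invoked 7, takes VC(C)=(1, 1, 0) under max, adds 1 for T0 → (2, 1, 0)
G, invoked 12, takes VC(F)=(0, 3, 0) under max, adds 1 for T1 → (0, 4, 0)
H, invoked 14, takes VC(G)=(0, 4, 0) under max, adds 1 for T1 → (0, 5, 0)
target: VC(C) = (1, 1, 0)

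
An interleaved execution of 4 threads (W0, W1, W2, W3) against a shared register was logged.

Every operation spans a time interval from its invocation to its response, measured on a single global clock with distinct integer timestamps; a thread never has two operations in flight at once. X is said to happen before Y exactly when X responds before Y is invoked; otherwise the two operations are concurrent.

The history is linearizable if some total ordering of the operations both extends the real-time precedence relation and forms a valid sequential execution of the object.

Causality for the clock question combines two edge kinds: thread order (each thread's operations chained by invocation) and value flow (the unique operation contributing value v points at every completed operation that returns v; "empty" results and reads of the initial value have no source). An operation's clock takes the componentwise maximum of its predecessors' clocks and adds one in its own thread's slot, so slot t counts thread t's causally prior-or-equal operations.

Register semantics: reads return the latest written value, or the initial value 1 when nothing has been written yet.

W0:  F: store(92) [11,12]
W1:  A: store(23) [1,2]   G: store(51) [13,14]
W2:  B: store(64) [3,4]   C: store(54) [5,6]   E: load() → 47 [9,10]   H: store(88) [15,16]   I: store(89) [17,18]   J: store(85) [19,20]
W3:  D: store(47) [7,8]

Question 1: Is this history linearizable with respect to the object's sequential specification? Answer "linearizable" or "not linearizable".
linearizable

one valid linearization: A, B, C, D, E, F, G, H, I, J
after step 1 (A store(23)): value 23
after step 2 (B store(64)): value 64
after step 3 (C store(54)): value 54
after step 4 (D store(47)): value 47
after step 5 (E load() → 47): value 47
after step 6 (F store(92)): value 92
after step 7 (G store(51)): value 51
after step 8 (H store(88)): value 88
after step 9 (I store(89)): value 89
after step 10 (J store(85)): value 85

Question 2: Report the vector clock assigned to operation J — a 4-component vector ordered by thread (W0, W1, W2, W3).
(0, 0, 6, 1)

root op D, invoked 7: fresh clock plus W3's own tick → (0, 0, 0, 1)
root op B, invoked 3: fresh clock plus W2's own tick → (0, 0, 1, 0)
root op A, invoked 1: fresh clock plus W1's own tick → (0, 1, 0, 0)
root op F, invoked 11: fresh clock plus W0's own tick → (1, 0, 0, 0)
VC(C, invoked at 5): max of VC(B)=(0, 0, 1, 0), then +1 on thread W2 → (0, 0, 2, 0)
VC(G, invoked at 13): max of VC(A)=(0, 1, 0, 0), then +1 on thread W1 → (0, 2, 0, 0)
VC(E, invoked at 9): max of VC(C)=(0, 0, 2, 0), VC(D)=(0, 0, 0, 1), then +1 on thread W2 → (0, 0, 3, 1)
VC(H, invoked at 15): max of VC(E)=(0, 0, 3, 1), then +1 on thread W2 → (0, 0, 4, 1)
VC(I, invoked at 17): max of VC(H)=(0, 0, 4, 1), then +1 on thread W2 → (0, 0, 5, 1)
VC(J, invoked at 19): max of VC(I)=(0, 0, 5, 1), then +1 on thread W2 → (0, 0, 6, 1)
target: VC(J) = (0, 0, 6, 1)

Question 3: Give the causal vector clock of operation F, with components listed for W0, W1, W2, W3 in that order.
(1, 0, 0, 0)

D, invoked 7, has no incoming edges; only W3's bump applies → (0, 0, 0, 1)
B, invoked 3, has no incoming edges; only W2's bump applies → (0, 0, 1, 0)
A, invoked 1, has no incoming edges; only W1's bump applies → (0, 1, 0, 0)
F, invoked 11, has no incoming edges; only W0's bump applies → (1, 0, 0, 0)
merge at C (invoked 5): VC(B)=(0, 0, 1, 0), own-thread bump on W2 → (0, 0, 2, 0)
merge at G (invoked 13): VC(A)=(0, 1, 0, 0), own-thread bump on W1 → (0, 2, 0, 0)
merge at E (invoked 9): VC(C)=(0, 0, 2, 0), VC(D)=(0, 0, 0, 1), own-thread bump on W2 → (0, 0, 3, 1)
merge at H (invoked 15): VC(E)=(0, 0, 3, 1), own-thread bump on W2 → (0, 0, 4, 1)
merge at I (invoked 17): VC(H)=(0, 0, 4, 1), own-thread bump on W2 → (0, 0, 5, 1)
merge at J (invoked 19): VC(I)=(0, 0, 5, 1), own-thread bump on W2 → (0, 0, 6, 1)
target: VC(F) = (1, 0, 0, 0)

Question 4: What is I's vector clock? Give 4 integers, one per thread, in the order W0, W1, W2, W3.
(0, 0, 5, 1)

D (invocation 7): nothing precedes it; W3's component alone gives (0, 0, 0, 1)
B (invocation 3): nothing precedes it; W2's component alone gives (0, 0, 1, 0)
A (invocation 1): nothing precedes it; W1's component alone gives (0, 1, 0, 0)
F (invocation 11): nothing precedes it; W0's component alone gives (1, 0, 0, 0)
from VC(B)=(0, 0, 1, 0), C (invoked 5) maxes components and bumps W2 → (0, 0, 2, 0)
from VC(A)=(0, 1, 0, 0), G (invoked 13) maxes components and bumps W1 → (0, 2, 0, 0)
from VC(C)=(0, 0, 2, 0), VC(D)=(0, 0, 0, 1), E (invoked 9) maxes components and bumps W2 → (0, 0, 3, 1)
from VC(E)=(0, 0, 3, 1), H (invoked 15) maxes components and bumps W2 → (0, 0, 4, 1)
from VC(H)=(0, 0, 4, 1), I (invoked 17) maxes components and bumps W2 → (0, 0, 5, 1)
from VC(I)=(0, 0, 5, 1), J (invoked 19) maxes components and bumps W2 → (0, 0, 6, 1)
target: VC(I) = (0, 0, 5, 1)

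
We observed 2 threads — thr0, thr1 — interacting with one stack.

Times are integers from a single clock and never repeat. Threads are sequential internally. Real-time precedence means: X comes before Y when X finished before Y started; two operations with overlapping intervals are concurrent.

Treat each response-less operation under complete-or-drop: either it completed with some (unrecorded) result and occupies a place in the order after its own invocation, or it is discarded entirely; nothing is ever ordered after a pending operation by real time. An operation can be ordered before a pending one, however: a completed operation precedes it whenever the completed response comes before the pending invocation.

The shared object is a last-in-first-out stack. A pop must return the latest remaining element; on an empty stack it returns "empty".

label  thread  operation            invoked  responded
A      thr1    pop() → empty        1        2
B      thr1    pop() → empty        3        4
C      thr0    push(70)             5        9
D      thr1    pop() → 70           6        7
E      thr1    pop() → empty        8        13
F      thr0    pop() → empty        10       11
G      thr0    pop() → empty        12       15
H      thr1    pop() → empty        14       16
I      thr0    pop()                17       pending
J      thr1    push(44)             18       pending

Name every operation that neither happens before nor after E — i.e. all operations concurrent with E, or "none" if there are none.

E spans [8,13]; an op avoiding the whole window 8..13 is ordered, any other is concurrent
A [1,2]: before
B [3,4]: before
C [5,9]: concurrent
D [6,7]: before
F [10,11]: concurrent
G [12,15]: concurrent
H [14,16]: after
I [17,…): after
J [18,…): after

C, F, G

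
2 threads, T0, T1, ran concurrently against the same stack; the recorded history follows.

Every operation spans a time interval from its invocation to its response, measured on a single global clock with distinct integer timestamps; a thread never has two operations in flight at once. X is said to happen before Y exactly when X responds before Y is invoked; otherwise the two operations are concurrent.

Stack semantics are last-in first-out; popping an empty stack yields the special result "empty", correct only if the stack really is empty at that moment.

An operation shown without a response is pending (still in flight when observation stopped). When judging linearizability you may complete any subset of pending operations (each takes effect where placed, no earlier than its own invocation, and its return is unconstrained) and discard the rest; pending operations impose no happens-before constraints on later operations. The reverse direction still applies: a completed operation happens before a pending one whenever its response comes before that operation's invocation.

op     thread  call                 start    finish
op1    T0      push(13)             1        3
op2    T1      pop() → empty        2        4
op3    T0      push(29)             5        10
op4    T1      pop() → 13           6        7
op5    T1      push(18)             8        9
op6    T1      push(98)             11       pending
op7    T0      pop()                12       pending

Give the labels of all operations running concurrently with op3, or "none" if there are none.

op4, op5

op3 spans [5,10]; an op avoiding the whole window 5..10 is ordered, any other is concurrent
op1 [1,3]: before
op2 [2,4]: before
op4 [6,7]: concurrent
op5 [8,9]: concurrent
op6 [11,…): after
op7 [12,…): after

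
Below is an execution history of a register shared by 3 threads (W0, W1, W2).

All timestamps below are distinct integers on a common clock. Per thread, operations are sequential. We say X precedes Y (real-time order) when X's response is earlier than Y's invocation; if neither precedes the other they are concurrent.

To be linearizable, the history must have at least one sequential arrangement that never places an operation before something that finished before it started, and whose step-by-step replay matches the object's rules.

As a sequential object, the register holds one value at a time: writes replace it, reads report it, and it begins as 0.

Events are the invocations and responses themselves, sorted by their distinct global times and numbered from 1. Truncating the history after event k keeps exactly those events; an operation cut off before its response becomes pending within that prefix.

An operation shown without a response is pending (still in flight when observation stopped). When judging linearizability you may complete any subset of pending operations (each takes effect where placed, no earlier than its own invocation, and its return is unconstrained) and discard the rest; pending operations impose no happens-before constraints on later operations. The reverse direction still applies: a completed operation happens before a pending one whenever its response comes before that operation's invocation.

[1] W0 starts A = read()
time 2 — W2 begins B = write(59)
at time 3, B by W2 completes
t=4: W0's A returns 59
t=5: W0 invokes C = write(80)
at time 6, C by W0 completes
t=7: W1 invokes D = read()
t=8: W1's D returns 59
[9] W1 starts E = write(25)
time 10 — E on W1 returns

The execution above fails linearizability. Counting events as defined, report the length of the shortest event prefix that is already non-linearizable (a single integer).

8

events 1..7 are linearizable; a witness order is B, A, C:
1. B write(59), leaving value 59
2. A read() → 59, leaving value 59
3. C write(80), leaving value 80
with event 8 included (D responding at time 8), all real-time-consistent orders fail
for example A, B, C, D fails at step 1: A read() → 59 is not legal there
for example B, A, C, D fails at step 4: D read() → 59 is not legal there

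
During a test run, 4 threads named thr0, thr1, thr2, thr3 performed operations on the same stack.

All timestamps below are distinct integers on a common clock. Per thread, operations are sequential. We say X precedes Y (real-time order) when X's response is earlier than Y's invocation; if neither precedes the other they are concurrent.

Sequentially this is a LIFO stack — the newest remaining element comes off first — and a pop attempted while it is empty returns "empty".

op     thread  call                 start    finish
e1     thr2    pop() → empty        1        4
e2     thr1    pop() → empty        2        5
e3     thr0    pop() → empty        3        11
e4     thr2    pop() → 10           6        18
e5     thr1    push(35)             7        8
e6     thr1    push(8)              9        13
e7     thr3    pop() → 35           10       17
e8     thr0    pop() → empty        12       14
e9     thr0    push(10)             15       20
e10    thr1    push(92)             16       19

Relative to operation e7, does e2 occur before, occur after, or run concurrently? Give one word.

e2 spans [2,5], e7 spans [10,17]
resp(e2)=5 < inv(e7)=10

before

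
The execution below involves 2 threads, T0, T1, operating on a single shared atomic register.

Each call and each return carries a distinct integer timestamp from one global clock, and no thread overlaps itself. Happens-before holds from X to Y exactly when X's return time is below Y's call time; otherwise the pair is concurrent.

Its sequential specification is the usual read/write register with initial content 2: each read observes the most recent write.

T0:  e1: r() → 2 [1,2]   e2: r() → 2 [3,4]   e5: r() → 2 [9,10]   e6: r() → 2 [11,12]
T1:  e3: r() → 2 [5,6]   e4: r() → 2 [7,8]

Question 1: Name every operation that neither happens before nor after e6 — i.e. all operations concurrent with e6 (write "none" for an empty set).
none

overlap test against e6 [11,12]: concurrent iff the interval meets 11..12
e1 [1,2]: before
e2 [3,4]: before
e3 [5,6]: before
e4 [7,8]: before
e5 [9,10]: before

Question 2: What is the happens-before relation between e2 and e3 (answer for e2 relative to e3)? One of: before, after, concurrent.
before

e2 spans [3,4], e3 spans [5,6]
resp(e2)=4 < inv(e3)=5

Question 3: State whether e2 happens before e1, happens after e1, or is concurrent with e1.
after

e2 spans [3,4], e1 spans [1,2]
resp(e1)=2 < inv(e2)=3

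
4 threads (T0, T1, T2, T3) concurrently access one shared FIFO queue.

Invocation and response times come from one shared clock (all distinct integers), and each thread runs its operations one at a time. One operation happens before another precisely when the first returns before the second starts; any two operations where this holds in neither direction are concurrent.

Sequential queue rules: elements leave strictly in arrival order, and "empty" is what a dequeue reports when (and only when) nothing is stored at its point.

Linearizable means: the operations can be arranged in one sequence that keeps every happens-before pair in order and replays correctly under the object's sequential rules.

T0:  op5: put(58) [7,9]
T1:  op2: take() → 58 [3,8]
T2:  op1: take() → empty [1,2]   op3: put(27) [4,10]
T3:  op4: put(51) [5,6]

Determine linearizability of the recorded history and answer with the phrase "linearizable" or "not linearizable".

events 1..7 are fine; event 8 — the response of op2 at time 8 — makes the prefix non-linearizable
real-time-consistent orders of the 3 completed operations: 2 — all fail the FIFO queue replay
completion choices over the 2 pending operations (op3, op5) were checked; none helps
for example op1, op2, op4 (pending dropped) fails at step 2: op2 take() → 58 is not legal there
for example op1, op4, op2 (pending dropped) fails at step 3: op2 take() → 58 is not legal there

not linearizable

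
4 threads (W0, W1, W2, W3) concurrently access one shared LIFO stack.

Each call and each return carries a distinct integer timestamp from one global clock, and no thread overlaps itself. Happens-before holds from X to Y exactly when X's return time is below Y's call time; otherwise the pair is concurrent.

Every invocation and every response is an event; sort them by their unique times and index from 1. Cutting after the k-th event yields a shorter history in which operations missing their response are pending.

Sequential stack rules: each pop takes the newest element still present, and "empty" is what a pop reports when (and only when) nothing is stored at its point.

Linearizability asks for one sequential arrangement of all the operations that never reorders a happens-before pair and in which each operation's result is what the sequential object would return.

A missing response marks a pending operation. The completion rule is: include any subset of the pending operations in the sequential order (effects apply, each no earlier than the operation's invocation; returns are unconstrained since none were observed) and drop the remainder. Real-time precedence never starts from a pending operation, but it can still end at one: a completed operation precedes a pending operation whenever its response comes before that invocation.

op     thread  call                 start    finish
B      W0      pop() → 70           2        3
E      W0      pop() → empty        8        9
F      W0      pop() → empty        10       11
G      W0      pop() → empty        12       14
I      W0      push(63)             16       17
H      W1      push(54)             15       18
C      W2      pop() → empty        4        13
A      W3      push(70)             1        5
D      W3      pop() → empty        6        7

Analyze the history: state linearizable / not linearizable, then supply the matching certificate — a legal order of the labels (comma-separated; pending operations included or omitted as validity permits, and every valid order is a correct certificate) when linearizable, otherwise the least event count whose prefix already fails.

linearizable — witness: A, B, C, D, E, F, G, H, I

1. A push(70), leaving stack <70>
2. B pop() → 70, leaving stack <>
3. C pop() → empty, leaving stack <>
4. D pop() → empty, leaving stack <>
5. E pop() → empty, leaving stack <>
6. F pop() → empty, leaving stack <>
7. G pop() → empty, leaving stack <>
8. H push(54), leaving stack <54>
9. I push(63), leaving stack <54,63>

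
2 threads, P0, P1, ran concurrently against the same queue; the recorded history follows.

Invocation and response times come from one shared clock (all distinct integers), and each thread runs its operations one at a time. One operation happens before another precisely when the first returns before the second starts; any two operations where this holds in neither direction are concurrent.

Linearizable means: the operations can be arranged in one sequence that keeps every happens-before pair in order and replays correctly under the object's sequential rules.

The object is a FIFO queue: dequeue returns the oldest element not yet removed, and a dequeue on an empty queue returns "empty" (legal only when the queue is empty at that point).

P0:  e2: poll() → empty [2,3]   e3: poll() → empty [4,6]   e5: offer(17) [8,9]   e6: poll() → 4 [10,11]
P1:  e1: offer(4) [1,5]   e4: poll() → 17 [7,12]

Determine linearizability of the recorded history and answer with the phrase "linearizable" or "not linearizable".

linearizable

a witness: e2, e3, e1, e5, e6, e4
1. e2 poll() → empty, leaving queue <>
2. e3 poll() → empty, leaving queue <>
3. e1 offer(4), leaving queue <4>
4. e5 offer(17), leaving queue <4,17>
5. e6 poll() → 4, leaving queue <17>
6. e4 poll() → 17, leaving queue <>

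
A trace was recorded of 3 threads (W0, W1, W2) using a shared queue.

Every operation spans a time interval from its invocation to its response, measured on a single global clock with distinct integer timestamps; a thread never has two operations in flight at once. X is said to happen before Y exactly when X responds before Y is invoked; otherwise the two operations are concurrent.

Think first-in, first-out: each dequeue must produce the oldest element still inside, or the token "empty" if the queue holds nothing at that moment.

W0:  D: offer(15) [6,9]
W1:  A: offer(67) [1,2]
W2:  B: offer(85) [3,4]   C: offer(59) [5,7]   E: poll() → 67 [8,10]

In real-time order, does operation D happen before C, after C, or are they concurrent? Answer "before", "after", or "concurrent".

D spans [6,9], C spans [5,7]
the intervals overlap in both directions

concurrent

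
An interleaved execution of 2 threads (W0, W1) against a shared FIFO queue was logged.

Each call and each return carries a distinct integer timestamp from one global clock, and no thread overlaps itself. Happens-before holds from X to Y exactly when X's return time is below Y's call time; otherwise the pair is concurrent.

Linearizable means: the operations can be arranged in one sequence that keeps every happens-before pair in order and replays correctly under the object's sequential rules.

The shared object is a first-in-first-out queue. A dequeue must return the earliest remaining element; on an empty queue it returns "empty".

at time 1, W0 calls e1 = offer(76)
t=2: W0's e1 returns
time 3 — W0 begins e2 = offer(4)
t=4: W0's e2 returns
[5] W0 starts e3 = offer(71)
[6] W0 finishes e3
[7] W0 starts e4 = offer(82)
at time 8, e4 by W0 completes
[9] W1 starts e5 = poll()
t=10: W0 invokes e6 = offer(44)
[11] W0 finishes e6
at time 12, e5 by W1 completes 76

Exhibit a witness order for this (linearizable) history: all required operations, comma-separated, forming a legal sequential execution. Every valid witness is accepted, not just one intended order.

after step 1 (e1 offer(76)): queue <76>
after step 2 (e2 offer(4)): queue <76,4>
after step 3 (e3 offer(71)): queue <76,4,71>
after step 4 (e4 offer(82)): queue <76,4,71,82>
after step 5 (e5 poll() → 76): queue <4,71,82>
after step 6 (e6 offer(44)): queue <4,71,82,44>

e1, e2, e3, e4, e5, e6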